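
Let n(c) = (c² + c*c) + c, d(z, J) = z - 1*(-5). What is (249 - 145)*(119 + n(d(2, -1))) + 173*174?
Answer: 53398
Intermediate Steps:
d(z, J) = 5 + z (d(z, J) = z + 5 = 5 + z)
n(c) = c + 2*c² (n(c) = (c² + c²) + c = 2*c² + c = c + 2*c²)
(249 - 145)*(119 + n(d(2, -1))) + 173*174 = (249 - 145)*(119 + (5 + 2)*(1 + 2*(5 + 2))) + 173*174 = 104*(119 + 7*(1 + 2*7)) + 30102 = 104*(119 + 7*(1 + 14)) + 30102 = 104*(119 + 7*15) + 30102 = 104*(119 + 105) + 30102 = 104*224 + 30102 = 23296 + 30102 = 53398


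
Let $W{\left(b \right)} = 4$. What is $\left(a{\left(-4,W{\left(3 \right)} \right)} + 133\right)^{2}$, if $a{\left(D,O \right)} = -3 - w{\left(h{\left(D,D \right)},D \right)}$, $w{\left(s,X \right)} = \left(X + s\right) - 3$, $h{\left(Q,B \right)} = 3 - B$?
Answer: $16900$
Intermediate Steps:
$w{\left(s,X \right)} = -3 + X + s$
$a{\left(D,O \right)} = -3$ ($a{\left(D,O \right)} = -3 - \left(-3 + D - \left(-3 + D\right)\right) = -3 - 0 = -3 + 0 = -3$)
$\left(a{\left(-4,W{\left(3 \right)} \right)} + 133\right)^{2} = \left(-3 + 133\right)^{2} = 130^{2} = 16900$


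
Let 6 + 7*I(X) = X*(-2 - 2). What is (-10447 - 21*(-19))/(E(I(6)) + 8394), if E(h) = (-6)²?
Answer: -5024/4215 ≈ -1.1919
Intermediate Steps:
I(X) = -6/7 - 4*X/7 (I(X) = -6/7 + (X*(-2 - 2))/7 = -6/7 + (X*(-4))/7 = -6/7 + (-4*X)/7 = -6/7 - 4*X/7)
E(h) = 36
(-10447 - 21*(-19))/(E(I(6)) + 8394) = (-10447 - 21*(-19))/(36 + 8394) = (-10447 + 399)/8430 = -10048*1/8430 = -5024/4215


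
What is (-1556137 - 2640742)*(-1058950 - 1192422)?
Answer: 9448735867988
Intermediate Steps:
(-1556137 - 2640742)*(-1058950 - 1192422) = -4196879*(-2251372) = 9448735867988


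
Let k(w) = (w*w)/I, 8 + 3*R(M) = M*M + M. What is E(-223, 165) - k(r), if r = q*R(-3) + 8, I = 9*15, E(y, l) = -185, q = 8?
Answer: -224839/1215 ≈ -185.05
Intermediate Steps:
R(M) = -8/3 + M/3 + M²/3 (R(M) = -8/3 + (M*M + M)/3 = -8/3 + (M² + M)/3 = -8/3 + (M + M²)/3 = -8/3 + (M/3 + M²/3) = -8/3 + M/3 + M²/3)
I = 135
r = 8/3 (r = 8*(-8/3 + (⅓)*(-3) + (⅓)*(-3)²) + 8 = 8*(-8/3 - 1 + (⅓)*9) + 8 = 8*(-8/3 - 1 + 3) + 8 = 8*(-⅔) + 8 = -16/3 + 8 = 8/3 ≈ 2.6667)
k(w) = w²/135 (k(w) = (w*w)/135 = w²*(1/135) = w²/135)
E(-223, 165) - k(r) = -185 - (8/3)²/135 = -185 - 64/(135*9) = -185 - 1*64/1215 = -185 - 64/1215 = -224839/1215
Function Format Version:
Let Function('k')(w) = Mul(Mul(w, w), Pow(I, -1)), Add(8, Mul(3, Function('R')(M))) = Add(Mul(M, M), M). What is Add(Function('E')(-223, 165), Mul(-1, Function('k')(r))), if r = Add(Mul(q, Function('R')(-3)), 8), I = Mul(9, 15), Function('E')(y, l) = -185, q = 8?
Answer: Rational(-224839, 1215) ≈ -185.05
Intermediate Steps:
Function('R')(M) = Add(Rational(-8, 3), Mul(Rational(1, 3), M), Mul(Rational(1, 3), Pow(M, 2))) (Function('R')(M) = Add(Rational(-8, 3), Mul(Rational(1, 3), Add(Mul(M, M), M))) = Add(Rational(-8, 3), Mul(Rational(1, 3), Add(Pow(M, 2), M))) = Add(Rational(-8, 3), Mul(Rational(1, 3), Add(M, Pow(M, 2)))) = Add(Rational(-8, 3), Add(Mul(Rational(1, 3), M), Mul(Rational(1, 3), Pow(M, 2)))) = Add(Rational(-8, 3), Mul(Rational(1, 3), M), Mul(Rational(1, 3), Pow(M, 2))))
I = 135
r = Rational(8, 3) (r = Add(Mul(8, Add(Rational(-8, 3), Mul(Rational(1, 3), -3), Mul(Rational(1, 3), Pow(-3, 2)))), 8) = Add(Mul(8, Add(Rational(-8, 3), -1, Mul(Rational(1, 3), 9))), 8) = Add(Mul(8, Add(Rational(-8, 3), -1, 3)), 8) = Add(Mul(8, Rational(-2, 3)), 8) = Add(Rational(-16, 3), 8) = Rational(8, 3) ≈ 2.6667)
Function('k')(w) = Mul(Rational(1, 135), Pow(w, 2)) (Function('k')(w) = Mul(Mul(w, w), Pow(135, -1)) = Mul(Pow(w, 2), Rational(1, 135)) = Mul(Rational(1, 135), Pow(w, 2)))
Add(Function('E')(-223, 165), Mul(-1, Function('k')(r))) = Add(-185, Mul(-1, Mul(Rational(1, 135), Pow(Rational(8, 3), 2)))) = Add(-185, Mul(-1, Mul(Rational(1, 135), Rational(64, 9)))) = Add(-185, Mul(-1, Rational(64, 1215))) = Add(-185, Rational(-64, 1215)) = Rational(-224839, 1215)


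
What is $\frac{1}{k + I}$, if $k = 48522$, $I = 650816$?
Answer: $\frac{1}{699338} \approx 1.4299 \cdot 10^{-6}$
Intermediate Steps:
$\frac{1}{k + I} = \frac{1}{48522 + 650816} = \frac{1}{699338}$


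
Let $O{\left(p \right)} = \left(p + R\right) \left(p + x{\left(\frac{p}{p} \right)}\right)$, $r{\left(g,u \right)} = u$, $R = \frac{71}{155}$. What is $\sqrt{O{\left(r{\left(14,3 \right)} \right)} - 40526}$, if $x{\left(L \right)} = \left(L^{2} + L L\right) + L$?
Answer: $\frac{i \sqrt{973138670}}{155} \approx 201.26 i$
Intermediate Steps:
$R = \frac{71}{155}$ ($R = 71 \cdot \frac{1}{155} = \frac{71}{155} \approx 0.45806$)
$x{\left(L \right)} = L + 2 L^{2}$ ($x{\left(L \right)} = \left(L^{2} + L^{2}\right) + L = 2 L^{2} + L = L + 2 L^{2}$)
$O{\left(p \right)} = \left(3 + p\right) \left(\frac{71}{155} + p\right)$ ($O{\left(p \right)} = \left(p + \frac{71}{155}\right) \left(p + \frac{p}{p} \left(1 + 2 \frac{p}{p}\right)\right) = \left(\frac{71}{155} + p\right) \left(p + 1 \left(1 + 2 \cdot 1\right)\right) = \left(\frac{71}{155} + p\right) \left(p + 1 \left(1 + 2\right)\right) = \left(\frac{71}{155} + p\right) \left(p + 1 \cdot 3\right) = \left(\frac{71}{155} + p\right) \left(p + 3\right) = \left(\frac{71}{155} + p\right) \left(3 + p\right) = \left(3 + p\right) \left(\frac{71}{155} + p\right)$)
$\sqrt{O{\left(r{\left(14,3 \right)} \right)} - 40526} = \sqrt{\left(\frac{213}{155} + 3^{2} + \frac{536}{155} \cdot 3\right) - 40526} = \sqrt{\left(\frac{213}{155} + 9 + \frac{1608}{155}\right) - 40526} = \sqrt{\frac{3216}{155} - 40526} = \sqrt{- \frac{6278314}{155}} = \frac{i \sqrt{973138670}}{155}$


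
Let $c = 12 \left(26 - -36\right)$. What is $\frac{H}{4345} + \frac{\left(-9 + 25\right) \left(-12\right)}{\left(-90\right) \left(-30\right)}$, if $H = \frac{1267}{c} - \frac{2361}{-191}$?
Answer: $- \frac{628625957}{9261628200} \approx -0.067874$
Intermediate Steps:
$c = 744$ ($c = 12 \left(26 + 36\right) = 12 \cdot 62 = 744$)
$H = \frac{1998581}{142104}$ ($H = \frac{1267}{744} - \frac{2361}{-191} = 1267 \cdot \frac{1}{744} - - \frac{2361}{191} = \frac{1267}{744} + \frac{2361}{191} = \frac{1998581}{142104} \approx 14.064$)
$\frac{H}{4345} + \frac{\left(-9 + 25\right) \left(-12\right)}{\left(-90\right) \left(-30\right)} = \frac{1998581}{142104 \cdot 4345} + \frac{\left(-9 + 25\right) \left(-12\right)}{\left(-90\right) \left(-30\right)} = \frac{1998581}{142104} \cdot \frac{1}{4345} + \frac{16 \left(-12\right)}{2700} = \frac{1998581}{617441880} - \frac{16}{225} = - \frac{628625957}{9261628200}$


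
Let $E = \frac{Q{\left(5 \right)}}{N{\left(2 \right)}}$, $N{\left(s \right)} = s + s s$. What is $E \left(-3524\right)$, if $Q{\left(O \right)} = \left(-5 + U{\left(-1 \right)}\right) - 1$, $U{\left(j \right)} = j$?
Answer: $\frac{12334}{3} \approx 4111.3$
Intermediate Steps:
$N{\left(s \right)} = s + s^{2}$
$Q{\left(O \right)} = -7$ ($Q{\left(O \right)} = \left(-5 - 1\right) - 1 = -6 - 1 = -7$)
$E = - \frac{7}{6}$ ($E = - \frac{7}{2 \left(1 + 2\right)} = - \frac{7}{2 \cdot 3} = - \frac{7}{6} \approx -1.1667$)
$E \left(-3524\right) = \left(- \frac{7}{6}\right) \left(-3524\right) = \frac{12334}{3}$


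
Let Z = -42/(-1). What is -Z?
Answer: -42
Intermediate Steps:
Z = 42 (Z = -42*(-1) = 42)
-Z = -1*42 = -42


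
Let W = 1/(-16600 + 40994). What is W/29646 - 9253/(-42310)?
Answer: 3345813221441/15298968605220 ≈ 0.21870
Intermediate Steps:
W = 1/24394 ≈ 4.0994e-5
W/29646 - 9253/(-42310) = (1/24394)/29646 - 9253/(-42310) = (1/24394)*(1/29646) - 9253*(-1/42310) = 1/723184524 + 9253/42310 = 3345813221441/15298968605220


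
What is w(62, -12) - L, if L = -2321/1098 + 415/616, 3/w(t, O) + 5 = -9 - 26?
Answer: 1154173/845460 ≈ 1.3651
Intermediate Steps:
w(t, O) = -3/40 (w(t, O) = 3/(-5 + (-9 - 26)) = 3/(-5 - 35) = 3/(-40) = 3*(-1/40) = -3/40)
L = -487033/338184 (L = -2321*1/1098 + 415*(1/616) = -2321/1098 + 415/616 = -487033/338184 ≈ -1.4401)
w(62, -12) - L = -3/40 - 1*(-487033/338184) = -3/40 + 487033/338184 = 1154173/845460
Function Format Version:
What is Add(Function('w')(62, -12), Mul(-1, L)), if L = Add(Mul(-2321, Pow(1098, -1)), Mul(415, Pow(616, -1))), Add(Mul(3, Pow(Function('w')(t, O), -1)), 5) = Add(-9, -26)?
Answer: Rational(1154173, 845460) ≈ 1.3651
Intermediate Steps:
Function('w')(t, O) = Rational(-3, 40) (Function('w')(t, O) = Mul(3, Pow(Add(-5, Add(-9, -26)), -1)) = Mul(3, Pow(Add(-5, -35), -1)) = Mul(3, Pow(-40, -1)) = Mul(3, Rational(-1, 40)) = Rational(-3, 40))
L = Rational(-487033, 338184) (L = Add(Mul(-2321, Rational(1, 1098)), Mul(415, Rational(1, 616))) = Add(Rational(-2321, 1098), Rational(415, 616)) = Rational(-487033, 338184) ≈ -1.4401)
Add(Function('w')(62, -12), Mul(-1, L)) = Add(Rational(-3, 40), Mul(-1, Rational(-487033, 338184))) = Add(Rational(-3, 40), Rational(487033, 338184)) = Rational(1154173, 845460)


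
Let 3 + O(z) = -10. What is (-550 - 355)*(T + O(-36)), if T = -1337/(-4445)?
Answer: 1459584/127 ≈ 11493.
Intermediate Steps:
O(z) = -13 (O(z) = -3 - 10 = -13)
T = 191/635 (T = -1337*(-1/4445) = 191/635 ≈ 0.30079)
(-550 - 355)*(T + O(-36)) = (-550 - 355)*(191/635 - 13) = -905*(-8064/635) = 1459584/127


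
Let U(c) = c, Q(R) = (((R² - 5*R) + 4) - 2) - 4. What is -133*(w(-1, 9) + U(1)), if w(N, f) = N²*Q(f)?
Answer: -4655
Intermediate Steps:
Q(R) = -2 + R² - 5*R (Q(R) = ((4 + R² - 5*R) - 2) - 4 = (2 + R² - 5*R) - 4 = -2 + R² - 5*R)
w(N, f) = N²*(-2 + f² - 5*f)
-133*(w(-1, 9) + U(1)) = -133*((-1)²*(-2 + 9² - 5*9) + 1) = -133*(1*(-2 + 81 - 45) + 1) = -133*(1*34 + 1) = -133*(34 + 1) = -133*35 = -4655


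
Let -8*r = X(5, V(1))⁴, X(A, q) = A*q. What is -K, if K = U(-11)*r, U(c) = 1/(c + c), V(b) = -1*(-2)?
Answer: -625/11 ≈ -56.818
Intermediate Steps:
V(b) = 2
U(c) = 1/(2*c)
r = -1250 (r = -(5*2)⁴/8 = -⅛*10⁴ = -⅛*10000 = -1250)
K = 625/11 (K = ((½)/(-11))*(-1250) = ((½)*(-1/11))*(-1250) = -1/22*(-1250) = 625/11 ≈ 56.818)
-K = -1*625/11 = -625/11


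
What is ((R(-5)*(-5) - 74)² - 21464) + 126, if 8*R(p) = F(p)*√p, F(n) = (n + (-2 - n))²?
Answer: -63573/4 + 370*I*√5 ≈ -15893.0 + 827.34*I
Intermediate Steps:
F(n) = 4 (F(n) = (-2)² = 4)
R(p) = √p/2 (R(p) = (4*√p)/8 = √p/2)
((R(-5)*(-5) - 74)² - 21464) + 126 = (((√(-5)/2)*(-5) - 74)² - 21464) + 126 = ((((I*√5)/2)*(-5) - 74)² - 21464) + 126 = (((I*√5/2)*(-5) - 74)² - 21464) + 126 = ((-5*I*√5/2 - 74)² - 21464) + 126 = ((-74 - 5*I*√5/2)² - 21464) + 126 = (-21464 + (-74 - 5*I*√5/2)²) + 126 = -21338 + (-74 - 5*I*√5/2)²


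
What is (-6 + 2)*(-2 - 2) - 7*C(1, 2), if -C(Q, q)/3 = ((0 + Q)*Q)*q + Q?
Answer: 79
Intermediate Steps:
C(Q, q) = -3*Q - 3*q*Q² (C(Q, q) = -3*(((0 + Q)*Q)*q + Q) = -3*((Q*Q)*q + Q) = -3*(Q²*q + Q) = -3*(q*Q² + Q) = -3*(Q + q*Q²) = -3*Q - 3*q*Q²)
(-6 + 2)*(-2 - 2) - 7*C(1, 2) = (-6 + 2)*(-2 - 2) - (-21)*(1 + 1*2) = -4*(-4) - (-21)*(1 + 2) = 16 - (-21)*3 = 16 - 7*(-9) = 16 + 63 = 79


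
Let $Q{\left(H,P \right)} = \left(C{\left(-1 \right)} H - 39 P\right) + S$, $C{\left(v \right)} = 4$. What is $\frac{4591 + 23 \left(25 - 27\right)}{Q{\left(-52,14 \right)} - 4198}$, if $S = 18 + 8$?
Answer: $- \frac{1515}{1642} \approx -0.92266$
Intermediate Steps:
$S = 26$
$Q{\left(H,P \right)} = 26 - 39 P + 4 H$ ($Q{\left(H,P \right)} = \left(4 H - 39 P\right) + 26 = \left(- 39 P + 4 H\right) + 26 = 26 - 39 P + 4 H$)
$\frac{4591 + 23 \left(25 - 27\right)}{Q{\left(-52,14 \right)} - 4198} = \frac{4591 + 23 \left(25 - 27\right)}{\left(26 - 546 + 4 \left(-52\right)\right) - 4198} = \frac{4591 + 23 \left(-2\right)}{\left(26 - 546 - 208\right) - 4198} = \frac{4591 - 46}{-728 - 4198} = \frac{4545}{-4926} = 4545 \left(- \frac{1}{4926}\right) = - \frac{1515}{1642}$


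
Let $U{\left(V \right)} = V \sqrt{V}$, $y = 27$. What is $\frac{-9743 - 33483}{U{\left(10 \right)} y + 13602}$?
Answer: $- \frac{48996671}{15357117} + \frac{324195 \sqrt{10}}{5119039} \approx -2.9902$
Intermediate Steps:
$U{\left(V \right)} = V^{\frac{3}{2}}$
$\frac{-9743 - 33483}{U{\left(10 \right)} y + 13602} = \frac{-9743 - 33483}{10^{\frac{3}{2}} \cdot 27 + 13602} = - \frac{43226}{10 \sqrt{10} \cdot 27 + 13602} = - \frac{43226}{270 \sqrt{10} + 13602} = - \frac{43226}{13602 + 270 \sqrt{10}}$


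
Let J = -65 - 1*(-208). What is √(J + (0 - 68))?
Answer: 5*√3 ≈ 8.6602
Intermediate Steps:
J = 143 (J = -65 + 208 = 143)
√(J + (0 - 68)) = √(143 + (0 - 68)) = √(143 - 68) = √75 = 5*√3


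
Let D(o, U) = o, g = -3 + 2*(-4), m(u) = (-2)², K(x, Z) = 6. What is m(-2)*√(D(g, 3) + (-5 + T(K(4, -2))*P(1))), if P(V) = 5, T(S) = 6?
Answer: 4*√14 ≈ 14.967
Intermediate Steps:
m(u) = 4
g = -11 (g = -3 - 8 = -11)
m(-2)*√(D(g, 3) + (-5 + T(K(4, -2))*P(1))) = 4*√(-11 + (-5 + 6*5)) = 4*√(-11 + (-5 + 30)) = 4*√(-11 + 25) = 4*√14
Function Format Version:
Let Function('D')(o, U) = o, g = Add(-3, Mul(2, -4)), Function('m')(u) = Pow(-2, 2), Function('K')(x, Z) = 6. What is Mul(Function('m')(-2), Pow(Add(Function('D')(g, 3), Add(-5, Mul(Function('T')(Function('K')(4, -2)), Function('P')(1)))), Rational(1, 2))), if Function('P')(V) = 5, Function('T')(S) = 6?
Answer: Mul(4, Pow(14, Rational(1, 2))) ≈ 14.967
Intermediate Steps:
Function('m')(u) = 4
g = -11 (g = Add(-3, -8) = -11)
Mul(Function('m')(-2), Pow(Add(Function('D')(g, 3), Add(-5, Mul(Function('T')(Function('K')(4, -2)), Function('P')(1)))), Rational(1, 2))) = Mul(4, Pow(Add(-11, Add(-5, Mul(6, 5))), Rational(1, 2))) = Mul(4, Pow(Add(-11, Add(-5, 30)), Rational(1, 2))) = Mul(4, Pow(Add(-11, 25), Rational(1, 2))) = Mul(4, Pow(14, Rational(1, 2)))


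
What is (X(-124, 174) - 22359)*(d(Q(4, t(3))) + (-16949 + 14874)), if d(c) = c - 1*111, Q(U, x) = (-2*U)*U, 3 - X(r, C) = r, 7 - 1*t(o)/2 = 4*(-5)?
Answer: 49310576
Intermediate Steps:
t(o) = 54 (t(o) = 14 - 8*(-5) = 14 - 2*(-20) = 14 + 40 = 54)
X(r, C) = 3 - r
Q(U, x) = -2*U**2
d(c) = -111 + c (d(c) = c - 111 = -111 + c)
(X(-124, 174) - 22359)*(d(Q(4, t(3))) + (-16949 + 14874)) = ((3 - 1*(-124)) - 22359)*((-111 - 2*4**2) + (-16949 + 14874)) = ((3 + 124) - 22359)*((-111 - 2*16) - 2075) = (127 - 22359)*((-111 - 32) - 2075) = -22232*(-143 - 2075) = -22232*(-2218) = 49310576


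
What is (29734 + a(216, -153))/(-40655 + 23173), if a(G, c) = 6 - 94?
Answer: -14823/8741 ≈ -1.6958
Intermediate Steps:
a(G, c) = -88
(29734 + a(216, -153))/(-40655 + 23173) = (29734 - 88)/(-40655 + 23173) = 29646/(-17482) = 29646*(-1/17482) = -14823/8741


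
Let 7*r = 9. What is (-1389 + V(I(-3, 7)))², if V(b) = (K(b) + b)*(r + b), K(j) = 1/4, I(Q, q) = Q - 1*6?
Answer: 6985449/4 ≈ 1.7464e+6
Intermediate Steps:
I(Q, q) = -6 + Q (I(Q, q) = Q - 6 = -6 + Q)
r = 9/7 (r = (⅐)*9 = 9/7 ≈ 1.2857)
K(j) = ¼
V(b) = (¼ + b)*(9/7 + b)
(-1389 + V(I(-3, 7)))² = (-1389 + (9/28 + (-6 - 3)² + 43*(-6 - 3)/28))² = (-1389 + (9/28 + (-9)² + (43/28)*(-9)))² = (-1389 + (9/28 + 81 - 387/28))² = (-1389 + 135/2)² = (-2643/2)² = 6985449/4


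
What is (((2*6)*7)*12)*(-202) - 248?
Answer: -203864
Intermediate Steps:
(((2*6)*7)*12)*(-202) - 248 = ((12*7)*12)*(-202) - 248 = (84*12)*(-202) - 248 = 1008*(-202) - 248 = -203616 - 248 = -203864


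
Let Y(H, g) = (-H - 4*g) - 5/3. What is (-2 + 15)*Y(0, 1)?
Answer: -221/3 ≈ -73.667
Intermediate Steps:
Y(H, g) = -5/3 - H - 4*g (Y(H, g) = (-H - 4*g) - 5*1/3 = (-H - 4*g) - 5/3 = -5/3 - H - 4*g)
(-2 + 15)*Y(0, 1) = (-2 + 15)*(-5/3 - 1*0 - 4*1) = 13*(-5/3 + 0 - 4) = 13*(-17/3) = -221/3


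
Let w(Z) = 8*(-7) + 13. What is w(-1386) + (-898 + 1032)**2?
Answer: 17913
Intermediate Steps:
w(Z) = -43 (w(Z) = -56 + 13 = -43)
w(-1386) + (-898 + 1032)**2 = -43 + (-898 + 1032)**2 = -43 + 134**2 = -43 + 17956 = 17913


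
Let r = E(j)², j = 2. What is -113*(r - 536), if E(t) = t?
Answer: 60116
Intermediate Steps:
r = 4 (r = 2² = 4)
-113*(r - 536) = -113*(4 - 536) = -113*(-532) = 60116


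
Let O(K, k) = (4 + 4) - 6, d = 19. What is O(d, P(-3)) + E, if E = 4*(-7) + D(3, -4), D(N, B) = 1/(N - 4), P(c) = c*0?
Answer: -27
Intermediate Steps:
P(c) = 0
O(K, k) = 2 (O(K, k) = 8 - 6 = 2)
D(N, B) = 1/(-4 + N)
E = -29 (E = 4*(-7) + 1/(-4 + 3) = -28 + 1/(-1) = -28 - 1 = -29)
O(d, P(-3)) + E = 2 - 29 = -27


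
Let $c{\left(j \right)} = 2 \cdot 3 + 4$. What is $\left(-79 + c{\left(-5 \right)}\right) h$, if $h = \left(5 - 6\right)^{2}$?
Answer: $-69$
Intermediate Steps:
$c{\left(j \right)} = 10$ ($c{\left(j \right)} = 6 + 4 = 10$)
$h = 1$ ($h = \left(-1\right)^{2} = 1$)
$\left(-79 + c{\left(-5 \right)}\right) h = \left(-79 + 10\right) 1 = \left(-69\right) 1 = -69$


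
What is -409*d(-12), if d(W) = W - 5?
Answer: 6953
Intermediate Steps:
d(W) = -5 + W
-409*d(-12) = -409*(-5 - 12) = -409*(-17) = 6953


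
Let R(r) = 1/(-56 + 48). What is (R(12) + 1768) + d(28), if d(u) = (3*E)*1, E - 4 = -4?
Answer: 14143/8 ≈ 1767.9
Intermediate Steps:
R(r) = -1/8 (R(r) = 1/(-8) = -1/8)
E = 0 (E = 4 - 4 = 0)
d(u) = 0 (d(u) = (3*0)*1 = 0*1 = 0)
(R(12) + 1768) + d(28) = (-1/8 + 1768) + 0 = 14143/8 + 0 = 14143/8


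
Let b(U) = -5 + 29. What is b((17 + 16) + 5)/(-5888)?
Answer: -3/736 ≈ -0.0040761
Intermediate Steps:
b(U) = 24
b((17 + 16) + 5)/(-5888) = 24/(-5888) = 24*(-1/5888) = -3/736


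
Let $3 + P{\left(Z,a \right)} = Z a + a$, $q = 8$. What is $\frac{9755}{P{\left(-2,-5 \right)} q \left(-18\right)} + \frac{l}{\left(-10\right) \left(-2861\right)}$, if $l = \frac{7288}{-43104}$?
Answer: $- \frac{62655839407}{1849808160} \approx -33.872$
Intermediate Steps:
$l = - \frac{911}{5388}$ ($l = 7288 \left(- \frac{1}{43104}\right) = - \frac{911}{5388} \approx -0.16908$)
$P{\left(Z,a \right)} = -3 + a + Z a$ ($P{\left(Z,a \right)} = -3 + \left(Z a + a\right) = -3 + \left(a + Z a\right) = -3 + a + Z a$)
$\frac{9755}{P{\left(-2,-5 \right)} q \left(-18\right)} + \frac{l}{\left(-10\right) \left(-2861\right)} = \frac{9755}{\left(-3 - 5 - -10\right) 8 \left(-18\right)} - \frac{911}{5388 \left(\left(-10\right) \left(-2861\right)\right)} = \frac{9755}{\left(-3 - 5 + 10\right) 8 \left(-18\right)} - \frac{911}{5388 \cdot 28610} = \frac{9755}{2 \cdot 8 \left(-18\right)} - \frac{911}{154150680} = \frac{9755}{16 \left(-18\right)} - \frac{911}{154150680} = \frac{9755}{-288} - \frac{911}{154150680} = 9755 \left(- \frac{1}{288}\right) - \frac{911}{154150680} = - \frac{9755}{288} - \frac{911}{154150680} = - \frac{62655839407}{1849808160}$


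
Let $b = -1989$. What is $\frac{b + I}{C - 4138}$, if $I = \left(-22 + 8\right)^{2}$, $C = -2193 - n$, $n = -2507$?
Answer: $\frac{1793}{3824} \approx 0.46888$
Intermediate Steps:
$C = 314$ ($C = -2193 - -2507 = -2193 + 2507 = 314$)
$I = 196$ ($I = \left(-14\right)^{2} = 196$)
$\frac{b + I}{C - 4138} = \frac{-1989 + 196}{314 - 4138} = - \frac{1793}{-3824} = \left(-1793\right) \left(- \frac{1}{3824}\right) = \frac{1793}{3824}$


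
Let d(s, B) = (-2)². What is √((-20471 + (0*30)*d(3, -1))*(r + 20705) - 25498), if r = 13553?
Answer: 2*I*√175330254 ≈ 26482.0*I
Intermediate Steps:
d(s, B) = 4
√((-20471 + (0*30)*d(3, -1))*(r + 20705) - 25498) = √((-20471 + (0*30)*4)*(13553 + 20705) - 25498) = √((-20471 + 0*4)*34258 - 25498) = √((-20471 + 0)*34258 - 25498) = √(-20471*34258 - 25498) = √(-701295518 - 25498) = √(-701321016) = 2*I*√175330254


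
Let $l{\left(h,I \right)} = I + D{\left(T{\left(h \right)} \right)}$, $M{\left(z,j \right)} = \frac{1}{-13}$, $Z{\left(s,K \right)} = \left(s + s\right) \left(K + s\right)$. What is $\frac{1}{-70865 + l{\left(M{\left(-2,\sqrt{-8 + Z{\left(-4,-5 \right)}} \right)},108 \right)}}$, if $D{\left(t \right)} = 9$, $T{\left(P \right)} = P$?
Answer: $- \frac{1}{70748} \approx -1.4135 \cdot 10^{-5}$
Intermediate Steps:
$Z{\left(s,K \right)} = 2 s \left(K + s\right)$
$M{\left(z,j \right)} = - \frac{1}{13}$
$l{\left(h,I \right)} = 9 + I$ ($l{\left(h,I \right)} = I + 9 = 9 + I$)
$\frac{1}{-70865 + l{\left(M{\left(-2,\sqrt{-8 + Z{\left(-4,-5 \right)}} \right)},108 \right)}} = \frac{1}{-70865 + \left(9 + 108\right)} = \frac{1}{-70865 + 117} = \frac{1}{-70748} = - \frac{1}{70748}$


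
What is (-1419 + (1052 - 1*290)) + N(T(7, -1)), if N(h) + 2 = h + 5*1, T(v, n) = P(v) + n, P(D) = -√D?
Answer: -655 - √7 ≈ -657.65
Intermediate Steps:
T(v, n) = n - √v (T(v, n) = -√v + n = n - √v)
N(h) = 3 + h (N(h) = -2 + (h + 5*1) = -2 + (h + 5) = -2 + (5 + h) = 3 + h)
(-1419 + (1052 - 1*290)) + N(T(7, -1)) = (-1419 + (1052 - 1*290)) + (3 + (-1 - √7)) = (-1419 + (1052 - 290)) + (2 - √7) = (-1419 + 762) + (2 - √7) = -657 + (2 - √7) = -655 - √7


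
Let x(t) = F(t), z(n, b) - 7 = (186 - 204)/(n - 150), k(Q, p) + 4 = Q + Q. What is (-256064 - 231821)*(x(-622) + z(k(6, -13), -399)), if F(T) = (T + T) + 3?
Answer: 42741165425/71 ≈ 6.0199e+8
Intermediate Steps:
k(Q, p) = -4 + 2*Q (k(Q, p) = -4 + (Q + Q) = -4 + 2*Q)
z(n, b) = 7 - 18/(-150 + n) (z(n, b) = 7 + (186 - 204)/(n - 150) = 7 - 18/(-150 + n))
F(T) = 3 + 2*T (F(T) = 2*T + 3 = 3 + 2*T)
x(t) = 3 + 2*t
(-256064 - 231821)*(x(-622) + z(k(6, -13), -399)) = (-256064 - 231821)*((3 + 2*(-622)) + (-1068 + 7*(-4 + 2*6))/(-150 + (-4 + 2*6))) = -487885*((3 - 1244) + (-1068 + 7*(-4 + 12))/(-150 + (-4 + 12))) = -487885*(-1241 + (-1068 + 7*8)/(-150 + 8)) = -487885*(-1241 + (-1068 + 56)/(-142)) = -487885*(-1241 - 1/142*(-1012)) = -487885*(-1241 + 506/71) = -487885*(-87605/71) = 42741165425/71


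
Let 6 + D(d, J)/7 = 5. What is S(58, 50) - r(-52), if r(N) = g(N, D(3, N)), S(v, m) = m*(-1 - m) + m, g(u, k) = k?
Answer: -2493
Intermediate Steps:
D(d, J) = -7 (D(d, J) = -42 + 7*5 = -42 + 35 = -7)
S(v, m) = m + m*(-1 - m)
r(N) = -7
S(58, 50) - r(-52) = -1*50² - 1*(-7) = -1*2500 + 7 = -2500 + 7 = -2493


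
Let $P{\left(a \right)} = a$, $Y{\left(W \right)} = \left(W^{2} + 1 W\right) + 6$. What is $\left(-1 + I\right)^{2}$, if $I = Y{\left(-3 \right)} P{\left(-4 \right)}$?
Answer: $2401$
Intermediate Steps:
$Y{\left(W \right)} = 6 + W + W^{2}$ ($Y{\left(W \right)} = \left(W^{2} + W\right) + 6 = \left(W + W^{2}\right) + 6 = 6 + W + W^{2}$)
$I = -48$ ($I = \left(6 - 3 + \left(-3\right)^{2}\right) \left(-4\right) = \left(6 - 3 + 9\right) \left(-4\right) = 12 \left(-4\right) = -48$)
$\left(-1 + I\right)^{2} = \left(-1 - 48\right)^{2} = \left(-49\right)^{2} = 2401$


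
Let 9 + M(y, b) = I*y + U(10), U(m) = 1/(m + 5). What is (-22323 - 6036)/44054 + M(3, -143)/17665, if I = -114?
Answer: -7746326281/11673208650 ≈ -0.66360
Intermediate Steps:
U(m) = 1/(5 + m)
M(y, b) = -134/15 - 114*y (M(y, b) = -9 + (-114*y + 1/(5 + 10)) = -9 + (-114*y + 1/15) = -9 + (1/15 - 114*y) = -134/15 - 114*y)
(-22323 - 6036)/44054 + M(3, -143)/17665 = (-22323 - 6036)/44054 + (-134/15 - 114*3)/17665 = -28359*1/44054 + (-134/15 - 342)*(1/17665) = -28359/44054 - 5264/15*1/17665 = -28359/44054 - 5264/264975 = -7746326281/11673208650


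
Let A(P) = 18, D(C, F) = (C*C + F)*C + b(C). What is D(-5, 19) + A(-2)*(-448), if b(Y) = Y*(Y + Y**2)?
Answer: -8384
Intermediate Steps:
D(C, F) = C*(F + C**2) + C**2*(1 + C) (D(C, F) = (C*C + F)*C + C**2*(1 + C) = (C**2 + F)*C + C**2*(1 + C) = (F + C**2)*C + C**2*(1 + C) = C*(F + C**2) + C**2*(1 + C))
D(-5, 19) + A(-2)*(-448) = -5*(-5 + 19 + 2*(-5)**2) + 18*(-448) = -5*(-5 + 19 + 2*25) - 8064 = -5*(-5 + 19 + 50) - 8064 = -5*64 - 8064 = -320 - 8064 = -8384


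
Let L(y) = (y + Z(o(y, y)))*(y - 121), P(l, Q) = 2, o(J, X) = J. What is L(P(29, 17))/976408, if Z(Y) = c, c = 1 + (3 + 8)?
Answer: -833/488204 ≈ -0.0017063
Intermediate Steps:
c = 12 (c = 1 + 11 = 12)
Z(Y) = 12
L(y) = (-121 + y)*(12 + y) (L(y) = (y + 12)*(y - 121) = (12 + y)*(-121 + y) = (-121 + y)*(12 + y))
L(P(29, 17))/976408 = (-1452 + 2² - 109*2)/976408 = (-1452 + 4 - 218)*(1/976408) = -1666*1/976408 = -833/488204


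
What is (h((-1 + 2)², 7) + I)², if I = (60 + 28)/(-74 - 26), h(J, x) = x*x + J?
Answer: 1507984/625 ≈ 2412.8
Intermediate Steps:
h(J, x) = J + x² (h(J, x) = x² + J = J + x²)
I = -22/25 (I = 88/(-100) = 88*(-1/100) = -22/25 ≈ -0.88000)
(h((-1 + 2)², 7) + I)² = (((-1 + 2)² + 7²) - 22/25)² = ((1² + 49) - 22/25)² = ((1 + 49) - 22/25)² = (50 - 22/25)² = (1228/25)² = 1507984/625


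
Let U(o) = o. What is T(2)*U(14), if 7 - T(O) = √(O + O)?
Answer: 70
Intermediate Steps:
T(O) = 7 - √2*√O (T(O) = 7 - √(O + O) = 7 - √(2*O) = 7 - √2*√O)
T(2)*U(14) = (7 - √2*√2)*14 = (7 - 2)*14 = 5*14 = 70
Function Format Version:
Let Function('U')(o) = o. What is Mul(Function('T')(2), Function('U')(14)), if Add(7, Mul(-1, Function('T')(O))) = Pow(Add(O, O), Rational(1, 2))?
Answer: 70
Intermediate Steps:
Function('T')(O) = Add(7, Mul(-1, Pow(2, Rational(1, 2)), Pow(O, Rational(1, 2)))) (Function('T')(O) = Add(7, Mul(-1, Pow(Add(O, O), Rational(1, 2)))) = Add(7, Mul(-1, Pow(Mul(2, O), Rational(1, 2)))) = Add(7, Mul(-1, Mul(Pow(2, Rational(1, 2)), Pow(O, Rational(1, 2))))) = Add(7, Mul(-1, Pow(2, Rational(1, 2)), Pow(O, Rational(1, 2)))))
Mul(Function('T')(2), Function('U')(14)) = Mul(Add(7, Mul(-1, Pow(2, Rational(1, 2)), Pow(2, Rational(1, 2)))), 14) = Mul(Add(7, -2), 14) = Mul(5, 14) = 70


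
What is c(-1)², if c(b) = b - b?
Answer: 0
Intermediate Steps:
c(b) = 0
c(-1)² = 0² = 0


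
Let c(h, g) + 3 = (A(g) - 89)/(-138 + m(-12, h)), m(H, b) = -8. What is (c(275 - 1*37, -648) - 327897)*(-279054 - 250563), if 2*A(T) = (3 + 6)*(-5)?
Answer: 50709014871009/292 ≈ 1.7366e+11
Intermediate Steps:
A(T) = -45/2 (A(T) = ((3 + 6)*(-5))/2 = (9*(-5))/2 = (½)*(-45) = -45/2)
c(h, g) = -653/292 (c(h, g) = -3 + (-45/2 - 89)/(-138 - 8) = -3 - 223/2/(-146) = -3 - 223/2*(-1/146) = -3 + 223/292 = -653/292)
(c(275 - 1*37, -648) - 327897)*(-279054 - 250563) = (-653/292 - 327897)*(-279054 - 250563) = -95746577/292*(-529617) = 50709014871009/292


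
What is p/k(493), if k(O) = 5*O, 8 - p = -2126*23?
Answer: 48906/2465 ≈ 19.840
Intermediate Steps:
p = 48906 (p = 8 - (-2126)*23 = 8 - 1*(-48898) = 8 + 48898 = 48906)
p/k(493) = 48906/((5*493)) = 48906/2465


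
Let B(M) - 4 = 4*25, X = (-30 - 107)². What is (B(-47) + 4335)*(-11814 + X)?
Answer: 30873245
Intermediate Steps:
X = 18769 (X = (-137)² = 18769)
B(M) = 104 (B(M) = 4 + 4*25 = 4 + 100 = 104)
(B(-47) + 4335)*(-11814 + X) = (104 + 4335)*(-11814 + 18769) = 4439*6955 = 30873245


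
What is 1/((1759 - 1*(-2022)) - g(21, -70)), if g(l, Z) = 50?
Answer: 1/3731 ≈ 0.00026802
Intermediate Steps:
1/((1759 - 1*(-2022)) - g(21, -70)) = 1/((1759 - 1*(-2022)) - 1*50) = 1/((1759 + 2022) - 50) = 1/(3781 - 50) = 1/3731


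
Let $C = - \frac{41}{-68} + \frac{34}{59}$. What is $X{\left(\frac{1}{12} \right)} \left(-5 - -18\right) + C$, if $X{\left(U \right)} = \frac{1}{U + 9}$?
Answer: $\frac{1141551}{437308} \approx 2.6104$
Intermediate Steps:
$C = \frac{4731}{4012}$ ($C = \left(-41\right) \left(- \frac{1}{68}\right) + 34 \cdot \frac{1}{59} = \frac{41}{68} + \frac{34}{59} = \frac{4731}{4012} \approx 1.1792$)
$X{\left(U \right)} = \frac{1}{9 + U}$
$X{\left(\frac{1}{12} \right)} \left(-5 - -18\right) + C = \frac{-5 - -18}{9 + \frac{1}{12}} + \frac{4731}{4012} = \frac{-5 + 18}{9 + \frac{1}{12}} + \frac{4731}{4012} = \frac{1}{\frac{109}{12}} \cdot 13 + \frac{4731}{4012} = \frac{12}{109} \cdot 13 + \frac{4731}{4012} = \frac{156}{109} + \frac{4731}{4012} = \frac{1141551}{437308}$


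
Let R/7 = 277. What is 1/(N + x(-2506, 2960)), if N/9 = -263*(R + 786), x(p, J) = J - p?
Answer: -1/6444609 ≈ -1.5517e-7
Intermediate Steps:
R = 1939 (R = 7*277 = 1939)
N = -6450075 (N = 9*(-263*(1939 + 786)) = 9*(-263*2725) = 9*(-716675) = -6450075)
1/(N + x(-2506, 2960)) = 1/(-6450075 + (2960 - 1*(-2506))) = 1/(-6450075 + (2960 + 2506)) = 1/(-6450075 + 5466) = 1/(-6444609) = -1/6444609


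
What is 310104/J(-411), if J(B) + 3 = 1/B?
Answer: -63726372/617 ≈ -1.0328e+5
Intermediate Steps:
J(B) = -3 + 1/B
310104/J(-411) = 310104/(-3 + 1/(-411)) = 310104/(-3 - 1/411) = 310104/(-1234/411) = 310104*(-411/1234) = -63726372/617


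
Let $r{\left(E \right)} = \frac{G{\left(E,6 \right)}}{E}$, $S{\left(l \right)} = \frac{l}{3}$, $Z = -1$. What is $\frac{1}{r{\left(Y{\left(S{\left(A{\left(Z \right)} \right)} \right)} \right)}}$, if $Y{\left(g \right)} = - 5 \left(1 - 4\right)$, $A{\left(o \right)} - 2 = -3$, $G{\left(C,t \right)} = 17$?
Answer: $\frac{15}{17} \approx 0.88235$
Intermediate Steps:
$A{\left(o \right)} = -1$ ($A{\left(o \right)} = 2 - 3 = -1$)
$S{\left(l \right)} = \frac{l}{3}$ ($S{\left(l \right)} = l \frac{1}{3} = \frac{l}{3}$)
$Y{\left(g \right)} = 15$ ($Y{\left(g \right)} = \left(-5\right) \left(-3\right) = 15$)
$r{\left(E \right)} = \frac{17}{E}$
$\frac{1}{r{\left(Y{\left(S{\left(A{\left(Z \right)} \right)} \right)} \right)}} = \frac{1}{17 \cdot \frac{1}{15}} = \frac{1}{\frac{17}{15}} = \frac{15}{17}$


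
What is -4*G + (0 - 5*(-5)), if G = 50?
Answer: -175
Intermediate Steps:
-4*G + (0 - 5*(-5)) = -4*50 + (0 - 5*(-5)) = -200 + (0 + 25) = -200 + 25 = -175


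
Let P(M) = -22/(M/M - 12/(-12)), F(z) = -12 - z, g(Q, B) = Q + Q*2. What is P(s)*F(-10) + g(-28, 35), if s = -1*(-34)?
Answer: -62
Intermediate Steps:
g(Q, B) = 3*Q (g(Q, B) = Q + 2*Q = 3*Q)
s = 34
P(M) = -11 (P(M) = -22/(1 - 12*(-1/12)) = -22/(1 + 1) = -22/2 = -22*½ = -11)
P(s)*F(-10) + g(-28, 35) = -11*(-12 - 1*(-10)) + 3*(-28) = -11*(-12 + 10) - 84 = -11*(-2) - 84 = 22 - 84 = -62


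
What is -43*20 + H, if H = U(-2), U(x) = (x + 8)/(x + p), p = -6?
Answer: -3443/4 ≈ -860.75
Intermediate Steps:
U(x) = (8 + x)/(-6 + x) (U(x) = (x + 8)/(x - 6) = (8 + x)/(-6 + x))
H = -¾ (H = (8 - 2)/(-6 - 2) = 6/(-8) = -⅛*6 = -¾ ≈ -0.75000)
-43*20 + H = -43*20 - ¾ = -860 - ¾ = -3443/4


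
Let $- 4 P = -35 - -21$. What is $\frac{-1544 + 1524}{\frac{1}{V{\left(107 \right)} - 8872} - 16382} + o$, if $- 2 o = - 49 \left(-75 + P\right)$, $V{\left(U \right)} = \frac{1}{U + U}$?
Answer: $- \frac{27242303698507}{15551490044} \approx -1751.7$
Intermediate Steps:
$V{\left(U \right)} = \frac{1}{2 U}$
$P = \frac{7}{2}$ ($P = - \frac{-35 - -21}{4} = - \frac{-35 + 21}{4} = \left(- \frac{1}{4}\right) \left(-14\right) = \frac{7}{2} \approx 3.5$)
$o = - \frac{7007}{4}$ ($o = - \frac{\left(-49\right) \left(-75 + \frac{7}{2}\right)}{2} = - \frac{\left(-49\right) \left(- \frac{143}{2}\right)}{2} = \left(- \frac{1}{2}\right) \frac{7007}{2} = - \frac{7007}{4} \approx -1751.8$)
$\frac{-1544 + 1524}{\frac{1}{V{\left(107 \right)} - 8872} - 16382} + o = \frac{-1544 + 1524}{\frac{1}{\frac{1}{2 \cdot 107} - 8872} - 16382} - \frac{7007}{4} = - \frac{20}{\frac{1}{\frac{1}{2} \cdot \frac{1}{107} - 8872} - 16382} - \frac{7007}{4} = - \frac{20}{\frac{1}{\frac{1}{214} - 8872} - 16382} - \frac{7007}{4} = - \frac{20}{\frac{1}{- \frac{1898607}{214}} - 16382} - \frac{7007}{4} = - \frac{20}{- \frac{214}{1898607} - 16382} - \frac{7007}{4} = - \frac{20}{- \frac{31102980088}{1898607}} - \frac{7007}{4} = \left(-20\right) \left(- \frac{1898607}{31102980088}\right) - \frac{7007}{4} = \frac{9493035}{7775745022} - \frac{7007}{4} = - \frac{27242303698507}{15551490044}$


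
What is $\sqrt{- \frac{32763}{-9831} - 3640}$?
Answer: $\frac{3 i \sqrt{4339242827}}{3277} \approx 60.305 i$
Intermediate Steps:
$\sqrt{- \frac{32763}{-9831} - 3640} = \sqrt{\left(-32763\right) \left(- \frac{1}{9831}\right) - 3640} = \sqrt{\frac{10921}{3277} - 3640} = \sqrt{- \frac{11917359}{3277}} = \frac{3 i \sqrt{4339242827}}{3277}$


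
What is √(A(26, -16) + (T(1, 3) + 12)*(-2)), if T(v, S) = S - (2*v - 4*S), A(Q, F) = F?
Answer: I*√66 ≈ 8.124*I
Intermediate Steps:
T(v, S) = -2*v + 5*S (T(v, S) = S - (-4*S + 2*v) = S + (-2*v + 4*S) = -2*v + 5*S)
√(A(26, -16) + (T(1, 3) + 12)*(-2)) = √(-16 + ((-2*1 + 5*3) + 12)*(-2)) = √(-16 + ((-2 + 15) + 12)*(-2)) = √(-16 + (13 + 12)*(-2)) = √(-16 + 25*(-2)) = √(-16 - 50) = √(-66) = I*√66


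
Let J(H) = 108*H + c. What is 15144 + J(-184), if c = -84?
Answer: -4812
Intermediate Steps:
J(H) = -84 + 108*H (J(H) = 108*H - 84 = -84 + 108*H)
15144 + J(-184) = 15144 + (-84 + 108*(-184)) = 15144 + (-84 - 19872) = 15144 - 19956 = -4812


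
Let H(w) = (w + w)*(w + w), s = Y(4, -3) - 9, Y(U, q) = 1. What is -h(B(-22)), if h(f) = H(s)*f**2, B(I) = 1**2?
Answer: -256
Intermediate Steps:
B(I) = 1
s = -8 (s = 1 - 9 = -8)
H(w) = 4*w**2 (H(w) = (2*w)*(2*w) = 4*w**2)
h(f) = 256*f**2 (h(f) = (4*(-8)**2)*f**2 = (4*64)*f**2 = 256*f**2)
-h(B(-22)) = -256*1**2 = -256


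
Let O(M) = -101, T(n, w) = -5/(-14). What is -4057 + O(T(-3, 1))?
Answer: -4158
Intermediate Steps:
T(n, w) = 5/14 (T(n, w) = -5*(-1/14) = 5/14)
-4057 + O(T(-3, 1)) = -4057 - 101 = -4158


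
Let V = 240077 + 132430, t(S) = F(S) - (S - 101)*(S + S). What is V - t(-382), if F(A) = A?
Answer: 741901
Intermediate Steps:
t(S) = S - 2*S*(-101 + S) (t(S) = S - (S - 101)*(S + S) = S - (-101 + S)*2*S = S - 2*S*(-101 + S))
V = 372507
V - t(-382) = 372507 - (-382)*(203 - 2*(-382)) = 372507 - (-382)*(203 + 764) = 372507 - (-382)*967 = 372507 - 1*(-369394) = 372507 + 369394 = 741901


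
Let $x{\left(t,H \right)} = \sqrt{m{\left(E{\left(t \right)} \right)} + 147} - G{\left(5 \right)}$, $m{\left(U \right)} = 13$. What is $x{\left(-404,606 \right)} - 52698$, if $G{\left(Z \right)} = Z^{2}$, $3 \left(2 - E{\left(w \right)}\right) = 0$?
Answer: $-52723 + 4 \sqrt{10} \approx -52710.0$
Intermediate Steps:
$E{\left(w \right)} = 2$ ($E{\left(w \right)} = 2 - 0 = 2 + 0 = 2$)
$x{\left(t,H \right)} = -25 + 4 \sqrt{10}$ ($x{\left(t,H \right)} = \sqrt{13 + 147} - 5^{2} = \sqrt{160} - 25 = 4 \sqrt{10} - 25 = -25 + 4 \sqrt{10}$)
$x{\left(-404,606 \right)} - 52698 = \left(-25 + 4 \sqrt{10}\right) - 52698 = -52723 + 4 \sqrt{10}$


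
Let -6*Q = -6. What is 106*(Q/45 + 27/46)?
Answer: 66833/1035 ≈ 64.573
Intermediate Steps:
Q = 1 (Q = -⅙*(-6) = 1)
106*(Q/45 + 27/46) = 106*(1/45 + 27/46) = 106*(1261/2070) = 66833/1035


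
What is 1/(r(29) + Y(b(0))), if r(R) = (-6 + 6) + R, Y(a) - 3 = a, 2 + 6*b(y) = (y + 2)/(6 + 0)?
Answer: 18/571 ≈ 0.031524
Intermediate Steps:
b(y) = -5/18 + y/36 (b(y) = -⅓ + ((y + 2)/(6 + 0))/6 = -⅓ + ((2 + y)/6)/6 = -⅓ + ((2 + y)*(⅙))/6 = -⅓ + (⅓ + y/6)/6 = -⅓ + (1/18 + y/36) = -5/18 + y/36)
Y(a) = 3 + a
r(R) = R (r(R) = 0 + R = R)
1/(r(29) + Y(b(0))) = 1/(29 + (3 + (-5/18 + (1/36)*0))) = 1/(29 + (3 + (-5/18 + 0))) = 1/(29 + (3 - 5/18)) = 1/(29 + 49/18) = 1/(571/18) = 18/571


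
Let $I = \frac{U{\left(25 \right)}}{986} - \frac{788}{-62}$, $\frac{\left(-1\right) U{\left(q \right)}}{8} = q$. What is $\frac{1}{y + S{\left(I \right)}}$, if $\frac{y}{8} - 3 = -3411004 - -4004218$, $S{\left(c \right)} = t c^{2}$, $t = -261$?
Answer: $\frac{8054141}{37894009515300} \approx 2.1254 \cdot 10^{-7}$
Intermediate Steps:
$U{\left(q \right)} = - 8 q$
$I = \frac{191142}{15283}$ ($I = \frac{\left(-8\right) 25}{986} - \frac{788}{-62} = \left(-200\right) \frac{1}{986} - - \frac{394}{31} = - \frac{100}{493} + \frac{394}{31} = \frac{191142}{15283} \approx 12.507$)
$S{\left(c \right)} = - 261 c^{2}$
$y = 4745736$ ($y = 24 + 8 \left(-3411004 - -4004218\right) = 24 + 8 \left(-3411004 + 4004218\right) = 24 + 8 \cdot 593214 = 24 + 4745712 = 4745736$)
$\frac{1}{y + S{\left(I \right)}} = \frac{1}{4745736 - 261 \left(\frac{191142}{15283}\right)^{2}} = \frac{1}{4745736 - \frac{328817377476}{8054141}} = \frac{1}{\frac{37894009515300}{8054141}} = \frac{8054141}{37894009515300}$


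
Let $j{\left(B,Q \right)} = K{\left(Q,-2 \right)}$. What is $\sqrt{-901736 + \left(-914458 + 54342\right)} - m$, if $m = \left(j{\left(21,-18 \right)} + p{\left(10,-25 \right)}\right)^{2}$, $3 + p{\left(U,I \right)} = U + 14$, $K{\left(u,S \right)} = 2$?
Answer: $-529 + 2 i \sqrt{440463} \approx -529.0 + 1327.3 i$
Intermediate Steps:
$p{\left(U,I \right)} = 11 + U$ ($p{\left(U,I \right)} = -3 + \left(U + 14\right) = -3 + \left(14 + U\right) = 11 + U$)
$j{\left(B,Q \right)} = 2$
$m = 529$ ($m = \left(2 + \left(11 + 10\right)\right)^{2} = \left(2 + 21\right)^{2} = 23^{2} = 529$)
$\sqrt{-901736 + \left(-914458 + 54342\right)} - m = \sqrt{-901736 + \left(-914458 + 54342\right)} - 529 = \sqrt{-901736 - 860116} - 529 = \sqrt{-1761852} - 529 = 2 i \sqrt{440463} - 529 = -529 + 2 i \sqrt{440463}$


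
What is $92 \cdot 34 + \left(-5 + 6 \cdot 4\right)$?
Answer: $3147$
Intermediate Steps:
$92 \cdot 34 + \left(-5 + 6 \cdot 4\right) = 3128 + \left(-5 + 24\right) = 3128 + 19 = 3147$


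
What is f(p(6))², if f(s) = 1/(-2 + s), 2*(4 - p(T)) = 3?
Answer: 4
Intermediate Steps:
p(T) = 5/2 (p(T) = 4 - ½*3 = 4 - 3/2 = 5/2)
f(p(6))² = (1/(-2 + 5/2))² = (1/(½))² = 2² = 4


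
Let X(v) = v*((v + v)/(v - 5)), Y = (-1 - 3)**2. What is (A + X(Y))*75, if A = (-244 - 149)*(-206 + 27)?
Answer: 58074675/11 ≈ 5.2795e+6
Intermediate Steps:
Y = 16 (Y = (-4)**2 = 16)
A = 70347 (A = -393*(-179) = 70347)
X(v) = 2*v**2/(-5 + v) (X(v) = v*((2*v)/(-5 + v)) = v*(2*v/(-5 + v)) = 2*v**2/(-5 + v))
(A + X(Y))*75 = (70347 + 2*16**2/(-5 + 16))*75 = (70347 + 2*256/11)*75 = (70347 + 2*256*(1/11))*75 = (70347 + 512/11)*75 = (774329/11)*75 = 58074675/11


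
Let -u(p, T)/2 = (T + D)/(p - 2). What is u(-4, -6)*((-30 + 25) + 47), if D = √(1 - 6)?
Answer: -84 + 14*I*√5 ≈ -84.0 + 31.305*I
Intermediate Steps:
D = I*√5 (D = √(-5) = I*√5 ≈ 2.2361*I)
u(p, T) = -2*(T + I*√5)/(-2 + p) (u(p, T) = -2*(T + I*√5)/(p - 2) = -2*(T + I*√5)/(-2 + p))
u(-4, -6)*((-30 + 25) + 47) = (2*(-1*(-6) - I*√5)/(-2 - 4))*((-30 + 25) + 47) = (2*(6 - I*√5)/(-6))*(-5 + 47) = (2*(-⅙)*(6 - I*√5))*42 = (-2 + I*√5/3)*42 = -84 + 14*I*√5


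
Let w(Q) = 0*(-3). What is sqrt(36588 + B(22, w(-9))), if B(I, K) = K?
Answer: 2*sqrt(9147) ≈ 191.28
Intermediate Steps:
w(Q) = 0
sqrt(36588 + B(22, w(-9))) = sqrt(36588 + 0) = sqrt(36588) = 2*sqrt(9147)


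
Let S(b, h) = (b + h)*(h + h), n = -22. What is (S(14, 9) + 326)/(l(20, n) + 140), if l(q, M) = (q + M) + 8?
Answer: 370/73 ≈ 5.0685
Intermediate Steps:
S(b, h) = 2*h*(b + h) (S(b, h) = (b + h)*(2*h) = 2*h*(b + h))
l(q, M) = 8 + M + q (l(q, M) = (M + q) + 8 = 8 + M + q)
(S(14, 9) + 326)/(l(20, n) + 140) = (2*9*(14 + 9) + 326)/((8 - 22 + 20) + 140) = (2*9*23 + 326)/(6 + 140) = (414 + 326)/146 = 740*(1/146) = 370/73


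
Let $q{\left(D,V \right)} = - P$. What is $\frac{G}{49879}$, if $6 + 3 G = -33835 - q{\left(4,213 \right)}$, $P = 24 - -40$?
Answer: $- \frac{11259}{49879} \approx -0.22573$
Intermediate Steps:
$P = 64$ ($P = 24 + 40 = 64$)
$q{\left(D,V \right)} = -64$ ($q{\left(D,V \right)} = \left(-1\right) 64 = -64$)
$G = -11259$ ($G = -2 + \frac{-33835 - -64}{3} = -2 + \frac{-33835 + 64}{3} = -2 + \frac{1}{3} \left(-33771\right) = -2 - 11257 = -11259$)
$\frac{G}{49879} = - \frac{11259}{49879}$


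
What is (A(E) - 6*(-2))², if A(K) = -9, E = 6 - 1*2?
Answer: 9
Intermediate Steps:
E = 4 (E = 6 - 2 = 4)
(A(E) - 6*(-2))² = (-9 - 6*(-2))² = (-9 + 12)² = 3² = 9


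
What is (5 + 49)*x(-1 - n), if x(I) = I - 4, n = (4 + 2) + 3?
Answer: -756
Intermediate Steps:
n = 9 (n = 6 + 3 = 9)
x(I) = -4 + I
(5 + 49)*x(-1 - n) = (5 + 49)*(-4 + (-1 - 1*9)) = 54*(-4 + (-1 - 9)) = 54*(-4 - 10) = 54*(-14) = -756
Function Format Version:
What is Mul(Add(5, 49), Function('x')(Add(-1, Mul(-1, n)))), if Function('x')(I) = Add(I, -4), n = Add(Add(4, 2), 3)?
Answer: -756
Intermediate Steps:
n = 9 (n = Add(6, 3) = 9)
Function('x')(I) = Add(-4, I)
Mul(Add(5, 49), Function('x')(Add(-1, Mul(-1, n)))) = Mul(Add(5, 49), Add(-4, Add(-1, Mul(-1, 9)))) = Mul(54, Add(-4, Add(-1, -9))) = Mul(54, Add(-4, -10)) = Mul(54, -14) = -756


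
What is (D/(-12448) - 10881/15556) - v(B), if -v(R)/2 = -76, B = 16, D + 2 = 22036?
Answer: -3738956621/24205136 ≈ -154.47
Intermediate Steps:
D = 22034 (D = -2 + 22036 = 22034)
v(R) = 152 (v(R) = -2*(-76) = 152)
(D/(-12448) - 10881/15556) - v(B) = (22034/(-12448) - 10881/15556) - 1*152 = (22034*(-1/12448) - 10881*1/15556) - 152 = (-11017/6224 - 10881/15556) - 152 = -59775949/24205136 - 152 = -3738956621/24205136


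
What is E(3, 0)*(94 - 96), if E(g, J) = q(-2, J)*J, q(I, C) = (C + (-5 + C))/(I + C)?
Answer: 0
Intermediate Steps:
q(I, C) = (-5 + 2*C)/(C + I)
E(g, J) = J*(-5 + 2*J)/(-2 + J) (E(g, J) = ((-5 + 2*J)/(J - 2))*J = ((-5 + 2*J)/(-2 + J))*J = J*(-5 + 2*J)/(-2 + J))
E(3, 0)*(94 - 96) = (0*(-5 + 2*0)/(-2 + 0))*(94 - 96) = (0*(-5 + 0)/(-2))*(-2) = (0*(-½)*(-5))*(-2) = 0*(-2) = 0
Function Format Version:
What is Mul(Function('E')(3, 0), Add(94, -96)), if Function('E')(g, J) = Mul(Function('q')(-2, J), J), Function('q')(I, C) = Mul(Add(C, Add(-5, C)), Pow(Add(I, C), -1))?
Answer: 0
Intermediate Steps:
Function('q')(I, C) = Mul(Pow(Add(C, I), -1), Add(-5, Mul(2, C))) (Function('q')(I, C) = Mul(Add(-5, Mul(2, C)), Pow(Add(C, I), -1)) = Mul(Pow(Add(C, I), -1), Add(-5, Mul(2, C))))
Function('E')(g, J) = Mul(J, Pow(Add(-2, J), -1), Add(-5, Mul(2, J))) (Function('E')(g, J) = Mul(Mul(Pow(Add(J, -2), -1), Add(-5, Mul(2, J))), J) = Mul(Mul(Pow(Add(-2, J), -1), Add(-5, Mul(2, J))), J) = Mul(J, Pow(Add(-2, J), -1), Add(-5, Mul(2, J))))
Mul(Function('E')(3, 0), Add(94, -96)) = Mul(Mul(0, Pow(Add(-2, 0), -1), Add(-5, Mul(2, 0))), Add(94, -96)) = Mul(Mul(0, Pow(-2, -1), Add(-5, 0)), -2) = Mul(Mul(0, Rational(-1, 2), -5), -2) = Mul(0, -2) = 0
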